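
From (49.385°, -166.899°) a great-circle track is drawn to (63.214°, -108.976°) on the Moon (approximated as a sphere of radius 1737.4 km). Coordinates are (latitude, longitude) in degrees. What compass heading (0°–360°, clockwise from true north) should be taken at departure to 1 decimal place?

43.7°

With φ₁ = 0.8619, φ₂ = 1.1033, Δλ = 1.0109 rad, the forward-azimuth formula gives
θ = atan2( sin Δλ cos φ₂ , cos φ₁ sin φ₂ − sin φ₁ cos φ₂ cos Δλ ) = atan2(0.3819, 0.3994) = 43.71°.
So the initial bearing is 43.7°.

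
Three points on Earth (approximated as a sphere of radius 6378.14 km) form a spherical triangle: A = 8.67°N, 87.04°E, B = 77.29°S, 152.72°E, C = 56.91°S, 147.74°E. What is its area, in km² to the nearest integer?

11676247 km²

Side lengths (central angles): a = 0.3570, b = 1.4325, c = 1.6283 rad; semiperimeter s = 1.7089.
By l'Huilier's theorem, tan(E/4) = √[tan(s/2) tan((s−a)/2) tan((s−b)/2) tan((s−c)/2)], giving spherical excess E = 0.2870 rad.
Area = E·R² = 0.2870 × (6378.14)² ≈ 11676247 km².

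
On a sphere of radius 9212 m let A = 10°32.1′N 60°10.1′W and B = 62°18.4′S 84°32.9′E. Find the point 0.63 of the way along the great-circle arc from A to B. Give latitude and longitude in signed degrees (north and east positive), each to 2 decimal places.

-60.19°, -21.64°

Central angle δ = 2.1351 rad. Interpolating on the sphere with fraction f = 0.63:
P = [sin((1−f)δ)·A + sin(fδ)·B] / sin δ = 0.8407·A + 1.1535·B in Cartesian coordinates,
giving P = (0.4621, -0.1834, -0.8677), i.e. latitude -60.19°, longitude -21.64°.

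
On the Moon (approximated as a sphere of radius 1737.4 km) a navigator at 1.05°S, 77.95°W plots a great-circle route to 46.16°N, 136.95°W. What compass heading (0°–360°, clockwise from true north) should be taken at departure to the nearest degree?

With φ₁ = -0.0183, φ₂ = 0.8056, Δλ = -1.0297 rad, the forward-azimuth formula gives
θ = atan2( sin Δλ cos φ₂ , cos φ₁ sin φ₂ − sin φ₁ cos φ₂ cos Δλ ) = atan2(-0.5937, 0.7277) = -39.21°.
Adding 360° brings this into [0°, 360°): 321°.

321°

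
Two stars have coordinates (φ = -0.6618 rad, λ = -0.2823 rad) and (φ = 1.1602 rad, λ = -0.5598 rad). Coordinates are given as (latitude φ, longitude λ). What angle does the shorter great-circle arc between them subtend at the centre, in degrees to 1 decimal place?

With latitudes φ₁ = -37.918°, φ₂ = 66.475° and longitude difference Δλ = -15.900°:
Haversine: a = sin²(Δφ/2) + cos φ₁ cos φ₂ sin²(Δλ/2) = 0.6243 + (0.7889)(0.3992)(0.0191) = 0.63031.
Central angle c = 2·arcsin(√a) = 1.83446 rad.
So the angular separation is 105.1°.

105.1°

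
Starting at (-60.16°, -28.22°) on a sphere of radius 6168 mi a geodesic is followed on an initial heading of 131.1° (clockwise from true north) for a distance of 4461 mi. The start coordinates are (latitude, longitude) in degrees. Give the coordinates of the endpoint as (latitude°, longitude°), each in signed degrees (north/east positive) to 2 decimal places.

-60.08°, 62.28°

Angular distance δ = d/R = 4461/6168 = 0.72325 rad; initial bearing θ = 2.2881 rad.
sin φ₂ = sin φ₁ cos δ + cos φ₁ sin δ cos θ = (-0.8674)(0.7497) + (0.4976)(0.6618)(-0.6574) = -0.8667, so φ₂ = -60.08°.
Δλ = atan2(sin θ sin δ cos φ₁, cos δ − sin φ₁ sin φ₂) = atan2(0.2482, -0.0022) = 90.502°.
λ₂ = -28.220° + 90.502° = 62.28°.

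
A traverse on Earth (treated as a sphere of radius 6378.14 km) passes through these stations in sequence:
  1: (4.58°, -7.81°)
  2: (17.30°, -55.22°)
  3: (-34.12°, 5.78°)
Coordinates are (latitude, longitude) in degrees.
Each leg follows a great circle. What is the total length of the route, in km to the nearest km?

Leg 1→2: central angle 0.8395 rad, distance 5354.6 km.
Leg 2→3: central angle 1.3527 rad, distance 8627.6 km.
Total: 5354.6 + 8627.6 ≈ 13982 km.

13982 km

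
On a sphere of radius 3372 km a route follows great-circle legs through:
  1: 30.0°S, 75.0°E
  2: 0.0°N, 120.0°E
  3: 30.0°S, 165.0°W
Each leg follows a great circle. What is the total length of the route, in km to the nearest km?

7609 km

Leg 1→2: central angle 0.9117 rad, distance 3074.4 km.
Leg 2→3: central angle 1.3447 rad, distance 4534.4 km.
Total: 3074.4 + 4534.4 ≈ 7609 km.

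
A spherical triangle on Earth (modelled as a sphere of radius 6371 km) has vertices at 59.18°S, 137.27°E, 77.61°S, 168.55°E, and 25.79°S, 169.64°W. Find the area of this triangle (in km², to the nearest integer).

Side lengths (central angles): a = 0.9219, b = 0.8623, c = 0.3689 rad; semiperimeter s = 1.0766.
By l'Huilier's theorem, tan(E/4) = √[tan(s/2) tan((s−a)/2) tan((s−b)/2) tan((s−c)/2)], giving spherical excess E = 0.1714 rad.
Area = E·R² = 0.1714 × (6371)² ≈ 6955346 km².

6955346 km²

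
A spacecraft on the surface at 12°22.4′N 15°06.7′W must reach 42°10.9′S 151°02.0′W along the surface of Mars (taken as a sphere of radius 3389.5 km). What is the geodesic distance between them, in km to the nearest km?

In radians: φ₁ = 0.2160, φ₂ = -0.7362, Δλ = -135.922° = -2.3723 rad.
cos c = sin φ₁ sin φ₂ + cos φ₁ cos φ₂ cos Δλ = (0.2143)(-0.6715) + (0.9768)(0.7410)(-0.7184) = -0.66386,
so c = arccos(-0.66386) = 2.29677 rad.
Distance = R·c = 3389.5 × 2.2968 ≈ 7785 km.

7785 km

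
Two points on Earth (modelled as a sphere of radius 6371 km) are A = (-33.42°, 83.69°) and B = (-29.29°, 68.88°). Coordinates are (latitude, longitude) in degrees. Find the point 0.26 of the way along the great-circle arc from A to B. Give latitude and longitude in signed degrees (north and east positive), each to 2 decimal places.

The central angle between A and B is δ = 0.2320 rad.
With f = 0.26, the slerp weights are sin((1−f)δ)/sin δ = 0.7430 and sin(fδ)/sin δ = 0.2622.
Weighted sum of the unit vectors: (0.7430)·(0.0917,0.8296,-0.5508) + (0.2622)·(0.3143,0.8136,-0.4892) = (0.1506, 0.8297, -0.5375).
Converting back: φ = atan2(z, √(x²+y²)) = -32.51°, λ = atan2(y, x) = 79.72°.

-32.51°, 79.72°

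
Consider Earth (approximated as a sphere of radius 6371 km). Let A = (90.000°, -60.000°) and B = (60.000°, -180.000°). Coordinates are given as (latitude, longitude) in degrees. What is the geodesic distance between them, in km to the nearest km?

3336 km

With latitudes φ₁ = 90.000°, φ₂ = 60.000° and longitude difference Δλ = -120.000°:
cos c = sin φ₁ sin φ₂ + cos φ₁ cos φ₂ cos Δλ = (1.0000)(0.8660) + (0.0000)(0.5000)(-0.5000) = 0.86603,
so c = arccos(0.86603) = 0.52360 rad.
Distance = R·c = 6371 × 0.5236 ≈ 3336 km.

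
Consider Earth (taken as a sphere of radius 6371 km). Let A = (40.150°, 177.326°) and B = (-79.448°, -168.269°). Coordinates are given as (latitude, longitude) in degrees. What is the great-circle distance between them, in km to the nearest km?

13331 km

Let φ₁ = 0.7007 rad, φ₂ = -1.3866 rad, and Δλ = 0.2514 rad.
cos c = sin φ₁ sin φ₂ + cos φ₁ cos φ₂ cos Δλ = (0.6448)(-0.9831) + (0.7644)(0.1831)(0.9686) = -0.49831,
so c = arccos(-0.49831) = 2.09245 rad.
Distance = R·c = 6371 × 2.0924 ≈ 13331 km.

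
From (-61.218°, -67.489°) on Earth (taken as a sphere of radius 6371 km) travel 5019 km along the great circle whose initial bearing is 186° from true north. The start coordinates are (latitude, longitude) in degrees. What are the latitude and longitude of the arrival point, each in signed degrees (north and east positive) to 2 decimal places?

-73.27°, 127.42°

Angular distance δ = d/R = 5019/6371 = 0.78779 rad; initial bearing θ = 3.2463 rad.
sin φ₂ = sin φ₁ cos δ + cos φ₁ sin δ cos θ = (-0.8765)(0.7054) + (0.4815)(0.7088)(-0.9945) = -0.9577, so φ₂ = -73.27°.
Δλ = atan2(sin θ sin δ cos φ₁, cos δ − sin φ₁ sin φ₂) = atan2(-0.0357, -0.1339) = -165.086°.
λ₂ = -67.489° − 165.086° = -232.58° → 127.42° after wrapping to (−180°, 180°].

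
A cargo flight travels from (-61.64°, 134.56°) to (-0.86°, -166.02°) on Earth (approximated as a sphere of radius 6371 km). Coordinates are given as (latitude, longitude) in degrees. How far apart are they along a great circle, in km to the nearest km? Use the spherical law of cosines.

8366 km

In radians: φ₁ = -1.0758, φ₂ = -0.0150, Δλ = 59.420° = 1.0371 rad.
cos c = sin φ₁ sin φ₂ + cos φ₁ cos φ₂ cos Δλ = (-0.8800)(-0.0150) + (0.4750)(0.9999)(0.5087) = 0.25484,
so c = arccos(0.25484) = 1.31312 rad.
Distance = R·c = 6371 × 1.3131 ≈ 8366 km.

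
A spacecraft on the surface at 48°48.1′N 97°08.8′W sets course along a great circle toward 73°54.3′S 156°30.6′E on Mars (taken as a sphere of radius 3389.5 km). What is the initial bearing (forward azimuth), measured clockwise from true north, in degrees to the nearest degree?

Δλ = -106.343° = -1.8560 rad.
y = sin Δλ · cos φ₂ = (-0.9596)(0.2772) = -0.2660
x = cos φ₁ sin φ₂ − sin φ₁ cos φ₂ cos Δλ = (0.6587)(-0.9608) − (0.7524)(0.2772)(-0.2814) = -0.5742
θ = atan2(y, x) = -155.14°; adding 360° gives 205°.

205°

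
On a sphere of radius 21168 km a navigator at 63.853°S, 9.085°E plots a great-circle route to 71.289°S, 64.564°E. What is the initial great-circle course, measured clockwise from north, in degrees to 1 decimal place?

With φ₁ = -1.1144, φ₂ = -1.2442, Δλ = 0.9683 rad, the forward-azimuth formula gives
θ = atan2( sin Δλ cos φ₂ , cos φ₁ sin φ₂ − sin φ₁ cos φ₂ cos Δλ ) = atan2(0.2643, -0.2542) = 133.88°.
So the initial bearing is 133.9°.

133.9°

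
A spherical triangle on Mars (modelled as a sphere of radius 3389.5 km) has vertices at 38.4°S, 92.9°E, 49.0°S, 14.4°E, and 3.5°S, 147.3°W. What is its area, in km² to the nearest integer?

18499549 km²

Side lengths (central angles): a = 2.1842, b = 1.9293, c = 0.9627 rad; semiperimeter s = 2.5381.
By l'Huilier's theorem, tan(E/4) = √[tan(s/2) tan((s−a)/2) tan((s−b)/2) tan((s−c)/2)], giving spherical excess E = 1.6102 rad.
Area = E·R² = 1.6102 × (3389.5)² ≈ 18499549 km².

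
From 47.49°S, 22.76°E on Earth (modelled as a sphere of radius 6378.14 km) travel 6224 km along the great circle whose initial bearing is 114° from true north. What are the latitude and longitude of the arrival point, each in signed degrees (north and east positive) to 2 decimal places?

Angular distance δ = d/R = 6224/6378.14 = 0.97583 rad; initial bearing θ = 1.9897 rad.
sin φ₂ = sin φ₁ cos δ + cos φ₁ sin δ cos θ = (-0.7372)(0.5605) + (0.6757)(0.8282)(-0.4067) = -0.6408, so φ₂ = -39.85°.
Δλ = atan2(sin θ sin δ cos φ₁, cos δ − sin φ₁ sin φ₂) = atan2(0.5112, 0.0881) = 80.220°.
λ₂ = 22.760° + 80.220° = 102.98°.

-39.85°, 102.98°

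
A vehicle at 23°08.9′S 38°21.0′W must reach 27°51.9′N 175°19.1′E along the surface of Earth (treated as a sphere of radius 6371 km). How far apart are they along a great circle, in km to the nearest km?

With latitudes φ₁ = -23.148°, φ₂ = 27.865° and longitude difference Δλ = -146.332°:
cos c = sin φ₁ sin φ₂ + cos φ₁ cos φ₂ cos Δλ = (-0.3931)(0.4674) + (0.9195)(0.8841)(-0.8323) = -0.86026,
so c = arccos(-0.86026) = 2.60658 rad.
Distance = R·c = 6371 × 2.6066 ≈ 16607 km.

16607 km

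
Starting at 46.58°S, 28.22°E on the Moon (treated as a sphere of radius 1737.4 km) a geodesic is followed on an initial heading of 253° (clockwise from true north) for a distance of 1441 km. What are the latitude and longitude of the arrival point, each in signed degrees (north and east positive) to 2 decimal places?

Angular distance δ = d/R = 1441/1737.4 = 0.82940 rad; initial bearing θ = 4.4157 rad.
sin φ₂ = sin φ₁ cos δ + cos φ₁ sin δ cos θ = (-0.7263)(0.6753) + (0.6873)(0.7375)(-0.2924) = -0.6387, so φ₂ = -39.70°.
Δλ = atan2(sin θ sin δ cos φ₁, cos δ − sin φ₁ sin φ₂) = atan2(-0.4848, 0.2114) = -66.440°.
λ₂ = 28.220° − 66.440° = -38.22°.

-39.70°, -38.22°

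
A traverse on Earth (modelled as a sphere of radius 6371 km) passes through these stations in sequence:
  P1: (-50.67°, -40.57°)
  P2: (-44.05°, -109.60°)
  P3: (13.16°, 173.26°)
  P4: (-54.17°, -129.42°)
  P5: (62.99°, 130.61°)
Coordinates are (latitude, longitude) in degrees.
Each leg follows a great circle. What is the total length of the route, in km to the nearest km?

39895 km

Leg P1→P2: central angle 0.7942 rad, distance 5060.1 km.
Leg P2→P3: central angle 1.5733 rad, distance 10023.7 km.
Leg P3→P4: central angle 1.4473 rad, distance 9220.7 km.
Leg P4→P5: central angle 2.4471 rad, distance 15590.2 km.
Total: 5060.1 + 10023.7 + 9220.7 + 15590.2 ≈ 39895 km.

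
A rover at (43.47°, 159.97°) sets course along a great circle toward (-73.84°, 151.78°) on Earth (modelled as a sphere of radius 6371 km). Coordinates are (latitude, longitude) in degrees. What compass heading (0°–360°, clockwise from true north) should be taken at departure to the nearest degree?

183°

With φ₁ = 0.7587, φ₂ = -1.2888, Δλ = -0.1429 rad, the forward-azimuth formula gives
θ = atan2( sin Δλ cos φ₂ , cos φ₁ sin φ₂ − sin φ₁ cos φ₂ cos Δλ ) = atan2(-0.0396, -0.8866) = -177.44°.
Adding 360° brings this into [0°, 360°): 183°.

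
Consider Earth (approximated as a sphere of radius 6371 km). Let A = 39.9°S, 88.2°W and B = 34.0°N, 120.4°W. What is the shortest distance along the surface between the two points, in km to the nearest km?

Let φ₁ = -0.6964 rad, φ₂ = 0.5934 rad, and Δλ = -0.5620 rad.
cos c = sin φ₁ sin φ₂ + cos φ₁ cos φ₂ cos Δλ = (-0.6414)(0.5592) + (0.7672)(0.8290)(0.8462) = 0.17949,
so c = arccos(0.17949) = 1.39033 rad.
Distance = R·c = 6371 × 1.3903 ≈ 8858 km.

8858 km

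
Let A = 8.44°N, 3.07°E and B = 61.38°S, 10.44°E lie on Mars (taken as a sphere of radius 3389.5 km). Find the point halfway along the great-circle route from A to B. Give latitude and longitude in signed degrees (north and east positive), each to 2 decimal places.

-26.51°, 5.47°

Central angle δ = 1.2228 rad. Interpolating on the sphere with fraction f = 0.5:
P = [sin((1−f)δ)·A + sin(fδ)·B] / sin δ = 0.6106·A + 0.6106·B in Cartesian coordinates,
giving P = (0.8908, 0.0853, -0.4464), i.e. latitude -26.51°, longitude 5.47°.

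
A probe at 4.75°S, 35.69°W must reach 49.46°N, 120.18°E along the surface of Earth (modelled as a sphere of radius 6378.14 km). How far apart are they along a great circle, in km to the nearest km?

14566 km

Let φ₁ = -0.0829 rad, φ₂ = 0.8632 rad, and Δλ = 2.7204 rad.
cos c = sin φ₁ sin φ₂ + cos φ₁ cos φ₂ cos Δλ = (-0.0828)(0.7600) + (0.9966)(0.6500)(-0.9126) = -0.65408,
so c = arccos(-0.65408) = 2.28376 rad.
Distance = R·c = 6378.14 × 2.2838 ≈ 14566 km.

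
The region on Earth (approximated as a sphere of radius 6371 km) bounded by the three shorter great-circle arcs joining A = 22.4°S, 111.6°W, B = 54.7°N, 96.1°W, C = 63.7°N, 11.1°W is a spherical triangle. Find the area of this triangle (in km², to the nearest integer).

Side lengths (central angles): a = 0.7167, b = 2.0001, c = 1.3655 rad; semiperimeter s = 2.0412.
By l'Huilier's theorem, tan(E/4) = √[tan(s/2) tan((s−a)/2) tan((s−b)/2) tan((s−c)/2)], giving spherical excess E = 0.3818 rad.
Area = E·R² = 0.3818 × (6371)² ≈ 15498218 km².

15498218 km²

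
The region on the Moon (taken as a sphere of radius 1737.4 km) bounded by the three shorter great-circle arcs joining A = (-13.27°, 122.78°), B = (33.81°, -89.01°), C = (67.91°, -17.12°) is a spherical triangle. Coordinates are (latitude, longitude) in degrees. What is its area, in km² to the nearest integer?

Side lengths (central angles): a = 0.9113, b = 2.0859, c = 2.5237 rad; semiperimeter s = 2.7605.
By l'Huilier's theorem, tan(E/4) = √[tan(s/2) tan((s−a)/2) tan((s−b)/2) tan((s−c)/2)], giving spherical excess E = 1.9663 rad.
Area = E·R² = 1.9663 × (1737.4)² ≈ 5935424 km².

5935424 km²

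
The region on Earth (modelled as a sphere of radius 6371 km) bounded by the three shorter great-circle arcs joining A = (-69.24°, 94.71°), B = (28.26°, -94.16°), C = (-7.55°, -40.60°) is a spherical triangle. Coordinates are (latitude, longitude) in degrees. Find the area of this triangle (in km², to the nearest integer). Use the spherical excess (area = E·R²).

61439474 km²

Side lengths (central angles): a = 1.0968, b = 1.6981, c = 2.4207 rad; semiperimeter s = 2.6078.
By l'Huilier's theorem, tan(E/4) = √[tan(s/2) tan((s−a)/2) tan((s−b)/2) tan((s−c)/2)], giving spherical excess E = 1.5137 rad.
Area = E·R² = 1.5137 × (6371)² ≈ 61439474 km².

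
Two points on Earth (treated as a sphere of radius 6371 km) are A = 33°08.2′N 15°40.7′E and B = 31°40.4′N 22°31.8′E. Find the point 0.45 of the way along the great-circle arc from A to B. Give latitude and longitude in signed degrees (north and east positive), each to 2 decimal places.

32.52°, 18.79°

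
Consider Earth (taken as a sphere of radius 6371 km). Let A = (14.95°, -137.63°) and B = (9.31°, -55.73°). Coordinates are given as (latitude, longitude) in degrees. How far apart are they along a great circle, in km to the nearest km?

With latitudes φ₁ = 14.950°, φ₂ = 9.310° and longitude difference Δλ = 81.900°:
cos c = sin φ₁ sin φ₂ + cos φ₁ cos φ₂ cos Δλ = (0.2580)(0.1618) + (0.9662)(0.9868)(0.1409) = 0.17607,
so c = arccos(0.17607) = 1.39380 rad.
Distance = R·c = 6371 × 1.3938 ≈ 8880 km.

8880 km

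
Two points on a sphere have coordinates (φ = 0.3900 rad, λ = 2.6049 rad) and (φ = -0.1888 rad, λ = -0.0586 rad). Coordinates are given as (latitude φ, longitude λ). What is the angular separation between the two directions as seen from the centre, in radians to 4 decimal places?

2.6424 rad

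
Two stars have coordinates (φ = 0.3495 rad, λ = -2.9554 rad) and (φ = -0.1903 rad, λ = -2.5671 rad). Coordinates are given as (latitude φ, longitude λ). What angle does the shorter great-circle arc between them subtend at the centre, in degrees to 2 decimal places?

Let φ₁ = 0.3495 rad, φ₂ = -0.1903 rad, and Δλ = 0.3883 rad.
Haversine: a = sin²(Δφ/2) + cos φ₁ cos φ₂ sin²(Δλ/2) = 0.0711 + (0.9395)(0.9819)(0.0372) = 0.10544.
Central angle c = 2·arcsin(√a) = 0.66141 rad.
So the angular separation is 37.90°.

37.90°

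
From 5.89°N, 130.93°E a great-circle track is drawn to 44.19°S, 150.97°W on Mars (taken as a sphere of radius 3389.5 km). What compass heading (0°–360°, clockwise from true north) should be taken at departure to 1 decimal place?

Δλ = 78.100° = 1.3631 rad.
y = sin Δλ · cos φ₂ = (0.9785)(0.7170) = 0.7016
x = cos φ₁ sin φ₂ − sin φ₁ cos φ₂ cos Δλ = (0.9947)(-0.6970) − (0.1026)(0.7170)(0.2062) = -0.7085
θ = atan2(y, x) = 135.28°, so the bearing is 135.3°.

135.3°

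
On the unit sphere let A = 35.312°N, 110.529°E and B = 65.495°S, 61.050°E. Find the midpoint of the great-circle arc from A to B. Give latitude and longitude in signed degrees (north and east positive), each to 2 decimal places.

-16.36°, 94.33°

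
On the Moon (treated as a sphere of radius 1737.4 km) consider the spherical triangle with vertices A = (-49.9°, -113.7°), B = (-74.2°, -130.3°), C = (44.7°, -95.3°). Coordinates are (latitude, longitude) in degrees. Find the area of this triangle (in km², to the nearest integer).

88990 km²

Side lengths (central angles): a = 2.1156, b = 1.6746, c = 0.4415 rad; semiperimeter s = 2.1159.
By l'Huilier's theorem, tan(E/4) = √[tan(s/2) tan((s−a)/2) tan((s−b)/2) tan((s−c)/2)], giving spherical excess E = 0.0295 rad.
Area = E·R² = 0.0295 × (1737.4)² ≈ 88990 km².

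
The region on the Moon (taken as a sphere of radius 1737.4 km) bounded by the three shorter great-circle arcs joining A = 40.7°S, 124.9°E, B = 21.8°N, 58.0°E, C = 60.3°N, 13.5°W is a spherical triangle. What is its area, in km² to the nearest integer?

1664071 km²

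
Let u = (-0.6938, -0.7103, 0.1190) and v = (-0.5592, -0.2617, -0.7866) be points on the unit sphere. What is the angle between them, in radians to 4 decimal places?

u·v = 0.4803; |u| = 1.0000, |v| = 1.0000.
cos θ = (u·v)/(|u||v|) = 0.4803, so θ = 1.0698 rad.

1.0698 rad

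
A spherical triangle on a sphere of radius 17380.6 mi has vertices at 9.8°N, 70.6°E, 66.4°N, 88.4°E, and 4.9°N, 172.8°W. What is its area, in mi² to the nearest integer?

Side lengths (central angles): a = 1.5535, b = 2.0098, c = 1.0103 rad; semiperimeter s = 2.2868.
By l'Huilier's theorem, tan(E/4) = √[tan(s/2) tan((s−a)/2) tan((s−b)/2) tan((s−c)/2)], giving spherical excess E = 1.1485 rad.
Area = E·R² = 1.1485 × (17380.6)² ≈ 346948005 mi².

346948005 mi²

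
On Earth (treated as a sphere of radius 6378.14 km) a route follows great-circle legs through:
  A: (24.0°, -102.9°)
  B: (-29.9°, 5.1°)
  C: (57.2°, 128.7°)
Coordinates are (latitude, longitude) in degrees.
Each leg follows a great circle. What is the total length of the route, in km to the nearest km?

27756 km

Leg A→B: central angle 2.0347 rad, distance 12977.9 km.
Leg B→C: central angle 2.3170 rad, distance 14778.4 km.
Total: 12977.9 + 14778.4 ≈ 27756 km.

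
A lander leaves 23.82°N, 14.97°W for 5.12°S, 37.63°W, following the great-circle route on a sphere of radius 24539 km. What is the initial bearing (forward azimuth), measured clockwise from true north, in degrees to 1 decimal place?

Δλ = -22.660° = -0.3955 rad.
y = sin Δλ · cos φ₂ = (-0.3853)(0.9960) = -0.3837
x = cos φ₁ sin φ₂ − sin φ₁ cos φ₂ cos Δλ = (0.9148)(-0.0892) − (0.4039)(0.9960)(0.9228) = -0.4528
θ = atan2(y, x) = -139.72°; adding 360° gives 220.3°.

220.3°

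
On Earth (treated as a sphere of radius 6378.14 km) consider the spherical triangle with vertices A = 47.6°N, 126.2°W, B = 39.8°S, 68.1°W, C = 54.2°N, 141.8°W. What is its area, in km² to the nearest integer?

Side lengths (central angles): a = 1.9747, b = 0.2061, c = 1.7711 rad; semiperimeter s = 1.9759.
By l'Huilier's theorem, tan(E/4) = √[tan(s/2) tan((s−a)/2) tan((s−b)/2) tan((s−c)/2)], giving spherical excess E = 0.0428 rad.
Area = E·R² = 0.0428 × (6378.14)² ≈ 1742827 km².

1742827 km²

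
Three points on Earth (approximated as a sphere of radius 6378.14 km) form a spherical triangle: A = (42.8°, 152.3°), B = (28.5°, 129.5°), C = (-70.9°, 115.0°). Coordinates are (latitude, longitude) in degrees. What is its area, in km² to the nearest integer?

Side lengths (central angles): a = 1.7441, b = 2.0387, c = 0.4062 rad; semiperimeter s = 2.0945.
By l'Huilier's theorem, tan(E/4) = √[tan(s/2) tan((s−a)/2) tan((s−b)/2) tan((s−c)/2)], giving spherical excess E = 0.3912 rad.
Area = E·R² = 0.3912 × (6378.14)² ≈ 15915543 km².

15915543 km²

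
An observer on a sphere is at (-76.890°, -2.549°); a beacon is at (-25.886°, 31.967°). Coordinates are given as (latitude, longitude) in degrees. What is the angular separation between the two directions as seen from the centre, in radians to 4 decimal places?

0.9356 rad

With latitudes φ₁ = -76.890°, φ₂ = -25.886° and longitude difference Δλ = 34.516°:
cos c = sin φ₁ sin φ₂ + cos φ₁ cos φ₂ cos Δλ = (-0.9739)(-0.4366) + (0.2268)(0.8997)(0.8240) = 0.59334,
so c = arccos(0.59334) = 0.93559 rad.
So the angular separation is 0.9356 rad.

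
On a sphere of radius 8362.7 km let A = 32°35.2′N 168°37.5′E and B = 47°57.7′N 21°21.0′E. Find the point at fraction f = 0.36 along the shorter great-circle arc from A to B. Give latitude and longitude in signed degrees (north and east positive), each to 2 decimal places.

62.27°, 142.80°

The central angle between A and B is δ = 1.6455 rad.
With f = 0.36, the slerp weights are sin((1−f)δ)/sin δ = 0.8714 and sin(fδ)/sin δ = 0.5599.
Weighted sum of the unit vectors: (0.8714)·(-0.8260,0.1662,0.5386) + (0.5599)·(0.6237,0.2438,0.7427) = (-0.3706, 0.2813, 0.8852).
Converting back: φ = atan2(z, √(x²+y²)) = 62.27°, λ = atan2(y, x) = 142.80°.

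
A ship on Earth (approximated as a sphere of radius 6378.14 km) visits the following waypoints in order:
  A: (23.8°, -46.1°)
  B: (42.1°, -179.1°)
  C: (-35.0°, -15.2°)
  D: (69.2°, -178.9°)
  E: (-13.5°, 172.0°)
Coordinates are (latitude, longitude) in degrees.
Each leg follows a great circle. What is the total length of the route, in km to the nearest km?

Leg A→B: central angle 1.7645 rad, distance 11253.9 km.
Leg B→C: central angle 2.8899 rad, distance 18432.2 km.
Leg C→D: central angle 2.5242 rad, distance 16099.7 km.
Leg D→E: central angle 1.4478 rad, distance 9234.1 km.
Total: 11253.9 + 18432.2 + 16099.7 + 9234.1 ≈ 55020 km.

55020 km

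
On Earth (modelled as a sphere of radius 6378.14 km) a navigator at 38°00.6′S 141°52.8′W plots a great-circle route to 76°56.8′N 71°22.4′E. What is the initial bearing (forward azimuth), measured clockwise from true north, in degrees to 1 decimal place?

349.2°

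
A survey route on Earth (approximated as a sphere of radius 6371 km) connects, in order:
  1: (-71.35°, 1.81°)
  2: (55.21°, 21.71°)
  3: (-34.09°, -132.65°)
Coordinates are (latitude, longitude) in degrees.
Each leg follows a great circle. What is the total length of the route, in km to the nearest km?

31107 km

Leg 1→2: central angle 2.2225 rad, distance 14159.7 km.
Leg 2→3: central angle 2.6601 rad, distance 16947.4 km.
Total: 14159.7 + 16947.4 ≈ 31107 km.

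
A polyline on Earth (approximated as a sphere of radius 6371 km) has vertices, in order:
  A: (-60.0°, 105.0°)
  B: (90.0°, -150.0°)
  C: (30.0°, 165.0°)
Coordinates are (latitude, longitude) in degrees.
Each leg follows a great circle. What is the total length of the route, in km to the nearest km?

23351 km

Leg A→B: central angle 2.6180 rad, distance 16679.2 km.
Leg B→C: central angle 1.0472 rad, distance 6671.7 km.
Total: 16679.2 + 6671.7 ≈ 23351 km.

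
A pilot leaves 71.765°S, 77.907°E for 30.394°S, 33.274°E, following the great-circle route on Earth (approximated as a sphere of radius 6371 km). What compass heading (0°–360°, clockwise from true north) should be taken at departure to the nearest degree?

305°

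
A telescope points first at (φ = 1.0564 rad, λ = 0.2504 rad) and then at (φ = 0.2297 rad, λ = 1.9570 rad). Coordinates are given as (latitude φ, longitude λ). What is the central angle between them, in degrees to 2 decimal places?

82.34°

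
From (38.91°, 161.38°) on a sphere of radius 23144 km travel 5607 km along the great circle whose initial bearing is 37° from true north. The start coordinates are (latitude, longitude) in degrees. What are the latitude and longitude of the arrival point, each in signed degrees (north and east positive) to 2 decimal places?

49.36°, 174.19°

Angular distance δ = d/R = 5607/23144 = 0.24227 rad; initial bearing θ = 0.6458 rad.
sin φ₂ = sin φ₁ cos δ + cos φ₁ sin δ cos θ = (0.6281)(0.9708) + (0.7781)(0.2399)(0.7986) = 0.7588, so φ₂ = 49.36°.
Δλ = atan2(sin θ sin δ cos φ₁, cos δ − sin φ₁ sin φ₂) = atan2(0.1123, 0.4942) = 12.808°.
λ₂ = 161.380° + 12.808° = 174.19°.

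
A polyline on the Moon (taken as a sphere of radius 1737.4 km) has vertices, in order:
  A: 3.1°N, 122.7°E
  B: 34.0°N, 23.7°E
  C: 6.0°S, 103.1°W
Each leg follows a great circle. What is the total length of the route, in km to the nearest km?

6648 km

Leg A→B: central angle 1.6702 rad, distance 2901.8 km.
Leg B→C: central angle 2.1560 rad, distance 3745.8 km.
Total: 2901.8 + 3745.8 ≈ 6648 km.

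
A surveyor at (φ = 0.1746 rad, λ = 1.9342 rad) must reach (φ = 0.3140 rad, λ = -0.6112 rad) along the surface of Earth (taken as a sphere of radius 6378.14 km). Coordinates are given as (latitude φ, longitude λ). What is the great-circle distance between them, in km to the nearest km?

15158 km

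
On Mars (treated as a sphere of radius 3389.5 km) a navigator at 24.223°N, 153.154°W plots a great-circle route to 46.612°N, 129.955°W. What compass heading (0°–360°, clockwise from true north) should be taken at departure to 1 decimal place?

33.8°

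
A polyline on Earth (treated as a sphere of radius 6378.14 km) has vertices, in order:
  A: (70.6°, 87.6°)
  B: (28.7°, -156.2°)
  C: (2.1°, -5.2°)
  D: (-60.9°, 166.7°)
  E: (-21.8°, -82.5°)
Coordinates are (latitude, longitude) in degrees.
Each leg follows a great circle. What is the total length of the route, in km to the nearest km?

Leg A→B: central angle 1.2405 rad, distance 7912.1 km.
Leg B→C: central angle 2.4174 rad, distance 15418.7 km.
Leg C→D: central angle 2.1097 rad, distance 13455.8 km.
Leg D→E: central angle 1.4059 rad, distance 8967.1 km.
Total: 7912.1 + 15418.7 + 13455.8 + 8967.1 ≈ 45754 km.

45754 km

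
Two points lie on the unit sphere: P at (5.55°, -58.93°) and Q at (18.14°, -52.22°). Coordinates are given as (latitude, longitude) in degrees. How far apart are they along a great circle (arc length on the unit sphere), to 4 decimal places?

0.2477

In radians: φ₁ = 0.0969, φ₂ = 0.3166, Δλ = 6.710° = 0.1171 rad.
cos c = sin φ₁ sin φ₂ + cos φ₁ cos φ₂ cos Δλ = (0.0967)(0.3113) + (0.9953)(0.9503)(0.9932) = 0.96948,
so c = arccos(0.96948) = 0.24771 rad.
On the unit sphere the arc length equals the central angle: 0.2477.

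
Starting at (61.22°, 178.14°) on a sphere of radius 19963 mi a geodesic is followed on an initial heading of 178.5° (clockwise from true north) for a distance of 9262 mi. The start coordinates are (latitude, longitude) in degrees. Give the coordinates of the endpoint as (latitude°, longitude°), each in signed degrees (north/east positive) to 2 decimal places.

34.64°, 178.96°

Angular distance δ = d/R = 9262/19963 = 0.46396 rad; initial bearing θ = 3.1154 rad.
sin φ₂ = sin φ₁ cos δ + cos φ₁ sin δ cos θ = (0.8765)(0.8943) + (0.4814)(0.4475)(-0.9997) = 0.5685, so φ₂ = 34.64°.
Δλ = atan2(sin θ sin δ cos φ₁, cos δ − sin φ₁ sin φ₂) = atan2(0.0056, 0.3961) = 0.816°.
λ₂ = 178.140° + 0.816° = 178.96°.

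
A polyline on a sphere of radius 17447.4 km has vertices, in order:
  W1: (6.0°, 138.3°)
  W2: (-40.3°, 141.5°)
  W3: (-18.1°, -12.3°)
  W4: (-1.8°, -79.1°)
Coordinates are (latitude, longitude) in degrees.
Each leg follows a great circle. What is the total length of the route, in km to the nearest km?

Leg W1→W2: central angle 0.8097 rad, distance 14127.5 km.
Leg W2→W3: central angle 2.0370 rad, distance 35540.5 km.
Leg W3→W4: central angle 1.1766 rad, distance 20529.5 km.
Total: 14127.5 + 35540.5 + 20529.5 ≈ 70197 km.

70197 km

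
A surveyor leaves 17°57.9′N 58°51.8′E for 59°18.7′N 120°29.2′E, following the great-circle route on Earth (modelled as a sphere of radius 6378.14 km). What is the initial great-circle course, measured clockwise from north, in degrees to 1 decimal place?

31.1°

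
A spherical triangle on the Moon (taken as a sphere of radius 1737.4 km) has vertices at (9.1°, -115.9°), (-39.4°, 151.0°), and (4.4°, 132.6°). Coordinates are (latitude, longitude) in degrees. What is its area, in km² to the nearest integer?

3123314 km²

Side lengths (central angles): a = 0.8198, b = 1.9270, c = 1.7129 rad; semiperimeter s = 2.2298.
By l'Huilier's theorem, tan(E/4) = √[tan(s/2) tan((s−a)/2) tan((s−b)/2) tan((s−c)/2)], giving spherical excess E = 1.0347 rad.
Area = E·R² = 1.0347 × (1737.4)² ≈ 3123314 km².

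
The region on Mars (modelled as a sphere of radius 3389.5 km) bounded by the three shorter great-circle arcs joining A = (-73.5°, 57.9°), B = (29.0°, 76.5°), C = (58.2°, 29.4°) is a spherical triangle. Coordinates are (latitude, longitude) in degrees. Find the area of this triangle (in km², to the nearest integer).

Side lengths (central angles): a = 0.7586, b = 2.3232, c = 1.8023 rad; semiperimeter s = 2.4420.
By l'Huilier's theorem, tan(E/4) = √[tan(s/2) tan((s−a)/2) tan((s−b)/2) tan((s−c)/2)], giving spherical excess E = 0.9647 rad.
Area = E·R² = 0.9647 × (3389.5)² ≈ 11083000 km².

11083000 km²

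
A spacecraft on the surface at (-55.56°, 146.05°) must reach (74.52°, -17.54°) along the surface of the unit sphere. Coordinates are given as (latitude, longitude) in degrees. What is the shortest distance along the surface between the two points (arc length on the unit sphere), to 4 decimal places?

With latitudes φ₁ = -55.560°, φ₂ = 74.520° and longitude difference Δλ = -163.590°:
cos c = sin φ₁ sin φ₂ + cos φ₁ cos φ₂ cos Δλ = (-0.8247)(0.9637) + (0.5655)(0.2669)(-0.9593) = -0.93960,
so c = arccos(-0.93960) = 2.79225 rad.
On the unit sphere the arc length equals the central angle: 2.7922.

2.7922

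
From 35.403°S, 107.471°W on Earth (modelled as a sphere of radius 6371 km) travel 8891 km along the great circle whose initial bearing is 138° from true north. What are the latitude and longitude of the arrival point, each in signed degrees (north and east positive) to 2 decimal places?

-44.22°, 5.69°

Angular distance δ = d/R = 8891/6371 = 1.39554 rad; initial bearing θ = 2.4086 rad.
sin φ₂ = sin φ₁ cos δ + cos φ₁ sin δ cos θ = (-0.5793)(0.1744) + (0.8151)(0.9847)(-0.7431) = -0.6975, so φ₂ = -44.22°.
Δλ = atan2(sin θ sin δ cos φ₁, cos δ − sin φ₁ sin φ₂) = atan2(0.5371, -0.2297) = 113.157°.
λ₂ = -107.471° + 113.157° = 5.69°.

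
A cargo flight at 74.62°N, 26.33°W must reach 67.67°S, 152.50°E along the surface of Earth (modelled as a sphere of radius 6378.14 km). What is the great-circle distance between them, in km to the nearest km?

19263 km

With latitudes φ₁ = 74.620°, φ₂ = -67.670° and longitude difference Δλ = 178.830°:
cos c = sin φ₁ sin φ₂ + cos φ₁ cos φ₂ cos Δλ = (0.9642)(-0.9250) + (0.2652)(0.3799)(-0.9998) = -0.99263,
so c = arccos(-0.99263) = 3.02012 rad.
Distance = R·c = 6378.14 × 3.0201 ≈ 19263 km.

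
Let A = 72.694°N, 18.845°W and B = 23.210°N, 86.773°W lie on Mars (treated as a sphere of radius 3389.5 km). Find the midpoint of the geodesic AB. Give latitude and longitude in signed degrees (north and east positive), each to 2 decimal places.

The central angle between A and B is δ = 1.0713 rad.
With f = 0.5, the slerp weights are sin((1−f)δ)/sin δ = 0.5814 and sin(fδ)/sin δ = 0.5814.
Weighted sum of the unit vectors: (0.5814)·(0.2815,-0.0961,0.9547) + (0.5814)·(0.0517,-0.9176,0.3941) = (0.1938, -0.5894, 0.7843).
Converting back: φ = atan2(z, √(x²+y²)) = 51.65°, λ = atan2(y, x) = -71.80°.

51.65°, -71.80°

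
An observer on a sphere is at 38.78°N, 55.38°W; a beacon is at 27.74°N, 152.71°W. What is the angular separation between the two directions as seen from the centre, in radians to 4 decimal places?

Let φ₁ = 0.6768 rad, φ₂ = 0.4842 rad, and Δλ = -1.6987 rad.
cos c = sin φ₁ sin φ₂ + cos φ₁ cos φ₂ cos Δλ = (0.6263)(0.4655) + (0.7796)(0.8851)(-0.1276) = 0.20350,
so c = arccos(0.20350) = 1.36586 rad.
So the angular separation is 1.3659 rad.

1.3659 rad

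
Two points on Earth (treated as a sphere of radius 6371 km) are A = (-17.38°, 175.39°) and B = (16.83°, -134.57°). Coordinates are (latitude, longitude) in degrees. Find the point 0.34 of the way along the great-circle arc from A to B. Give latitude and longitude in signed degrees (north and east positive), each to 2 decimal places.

The central angle between A and B is δ = 1.0470 rad.
With f = 0.34, the slerp weights are sin((1−f)δ)/sin δ = 0.7360 and sin(fδ)/sin δ = 0.4025.
Weighted sum of the unit vectors: (0.7360)·(-0.9513,0.0767,-0.2987) + (0.4025)·(-0.6717,-0.6819,0.2895) = (-0.9705, -0.2180, -0.1033).
Converting back: φ = atan2(z, √(x²+y²)) = -5.93°, λ = atan2(y, x) = -167.34°.

-5.93°, -167.34°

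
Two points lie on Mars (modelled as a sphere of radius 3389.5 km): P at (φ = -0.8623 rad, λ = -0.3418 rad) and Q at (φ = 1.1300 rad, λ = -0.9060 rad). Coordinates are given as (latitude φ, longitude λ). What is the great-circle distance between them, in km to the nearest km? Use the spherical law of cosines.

In radians: φ₁ = -0.8623, φ₂ = 1.1300, Δλ = -32.326° = -0.5642 rad.
cos c = sin φ₁ sin φ₂ + cos φ₁ cos φ₂ cos Δλ = (-0.7593)(0.9044) + (0.6507)(0.4267)(0.8450) = -0.45216,
so c = arccos(-0.45216) = 2.03998 rad.
Distance = R·c = 3389.5 × 2.0400 ≈ 6915 km.

6915 km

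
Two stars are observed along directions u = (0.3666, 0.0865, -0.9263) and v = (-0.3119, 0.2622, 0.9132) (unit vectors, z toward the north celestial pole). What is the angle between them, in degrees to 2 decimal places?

159.66°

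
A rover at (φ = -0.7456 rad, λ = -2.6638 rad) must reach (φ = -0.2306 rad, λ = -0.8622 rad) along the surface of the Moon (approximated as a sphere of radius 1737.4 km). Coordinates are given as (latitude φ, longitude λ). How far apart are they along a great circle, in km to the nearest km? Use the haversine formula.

2744 km

Let φ₁ = -0.7456 rad, φ₂ = -0.2306 rad, and Δλ = 1.8016 rad.
Haversine: a = sin²(Δφ/2) + cos φ₁ cos φ₂ sin²(Δλ/2) = 0.0649 + (0.7347)(0.9735)(0.6144) = 0.50428.
Central angle c = 2·arcsin(√a) = 1.57935 rad.
Distance = R·c = 1737.4 × 1.5794 ≈ 2744 km.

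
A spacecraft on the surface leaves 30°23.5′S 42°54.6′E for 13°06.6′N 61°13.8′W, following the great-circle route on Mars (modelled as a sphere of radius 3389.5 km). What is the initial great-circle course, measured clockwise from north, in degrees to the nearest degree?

275°

Δλ = -104.140° = -1.8176 rad.
y = sin Δλ · cos φ₂ = (-0.9697)(0.9739) = -0.9444
x = cos φ₁ sin φ₂ − sin φ₁ cos φ₂ cos Δλ = (0.8626)(0.2268) − (-0.5059)(0.9739)(-0.2443) = 0.0753
θ = atan2(y, x) = -85.44°; adding 360° gives 275°.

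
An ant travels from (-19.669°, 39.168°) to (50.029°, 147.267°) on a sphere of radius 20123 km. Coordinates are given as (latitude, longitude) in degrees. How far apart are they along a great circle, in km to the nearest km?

40909 km

In radians: φ₁ = -0.3433, φ₂ = 0.8732, Δλ = 108.099° = 1.8867 rad.
cos c = sin φ₁ sin φ₂ + cos φ₁ cos φ₂ cos Δλ = (-0.3366)(0.7664) + (0.9417)(0.6424)(-0.3107) = -0.44587,
so c = arccos(-0.44587) = 2.03295 rad.
Distance = R·c = 20123 × 2.0329 ≈ 40909 km.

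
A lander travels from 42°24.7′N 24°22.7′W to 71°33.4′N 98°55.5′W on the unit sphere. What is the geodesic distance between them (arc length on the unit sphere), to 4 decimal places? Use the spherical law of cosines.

In radians: φ₁ = 0.7402, φ₂ = 1.2489, Δλ = -74.547° = -1.3011 rad.
cos c = sin φ₁ sin φ₂ + cos φ₁ cos φ₂ cos Δλ = (0.6745)(0.9486) + (0.7383)(0.3164)(0.2665) = 0.70205,
so c = arccos(0.70205) = 0.79253 rad.
On the unit sphere the arc length equals the central angle: 0.7925.

0.7925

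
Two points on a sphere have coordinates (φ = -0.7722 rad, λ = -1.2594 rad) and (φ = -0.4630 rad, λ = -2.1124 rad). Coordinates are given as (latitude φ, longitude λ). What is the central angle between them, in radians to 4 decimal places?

0.7478 rad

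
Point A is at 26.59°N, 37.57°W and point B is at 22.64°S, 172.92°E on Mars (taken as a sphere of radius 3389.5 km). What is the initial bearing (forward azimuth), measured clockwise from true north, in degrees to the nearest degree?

With φ₁ = 0.4641, φ₂ = -0.3951, Δλ = -2.6094 rad, the forward-azimuth formula gives
θ = atan2( sin Δλ cos φ₂ , cos φ₁ sin φ₂ − sin φ₁ cos φ₂ cos Δλ ) = atan2(-0.4683, 0.0118) = -88.56°.
Adding 360° brings this into [0°, 360°): 271°.

271°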